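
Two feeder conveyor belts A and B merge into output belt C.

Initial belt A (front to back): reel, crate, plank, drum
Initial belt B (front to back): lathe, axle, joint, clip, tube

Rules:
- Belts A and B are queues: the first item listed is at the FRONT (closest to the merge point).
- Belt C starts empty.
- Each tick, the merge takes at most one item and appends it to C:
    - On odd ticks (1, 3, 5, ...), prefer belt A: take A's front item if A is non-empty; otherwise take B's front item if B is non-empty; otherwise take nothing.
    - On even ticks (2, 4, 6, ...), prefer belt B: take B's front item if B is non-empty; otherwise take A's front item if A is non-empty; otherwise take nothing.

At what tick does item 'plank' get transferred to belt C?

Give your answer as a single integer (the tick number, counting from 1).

Tick 1: prefer A, take reel from A; A=[crate,plank,drum] B=[lathe,axle,joint,clip,tube] C=[reel]
Tick 2: prefer B, take lathe from B; A=[crate,plank,drum] B=[axle,joint,clip,tube] C=[reel,lathe]
Tick 3: prefer A, take crate from A; A=[plank,drum] B=[axle,joint,clip,tube] C=[reel,lathe,crate]
Tick 4: prefer B, take axle from B; A=[plank,drum] B=[joint,clip,tube] C=[reel,lathe,crate,axle]
Tick 5: prefer A, take plank from A; A=[drum] B=[joint,clip,tube] C=[reel,lathe,crate,axle,plank]

Answer: 5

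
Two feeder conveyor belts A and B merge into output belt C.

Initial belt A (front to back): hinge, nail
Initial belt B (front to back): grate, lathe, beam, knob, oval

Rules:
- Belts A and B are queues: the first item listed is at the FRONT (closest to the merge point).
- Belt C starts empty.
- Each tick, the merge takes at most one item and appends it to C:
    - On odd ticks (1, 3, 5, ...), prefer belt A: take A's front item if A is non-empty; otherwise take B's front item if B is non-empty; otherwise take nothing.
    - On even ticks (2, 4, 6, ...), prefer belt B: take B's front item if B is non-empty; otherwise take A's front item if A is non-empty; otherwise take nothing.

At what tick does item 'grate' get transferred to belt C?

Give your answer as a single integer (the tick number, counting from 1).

Answer: 2

Derivation:
Tick 1: prefer A, take hinge from A; A=[nail] B=[grate,lathe,beam,knob,oval] C=[hinge]
Tick 2: prefer B, take grate from B; A=[nail] B=[lathe,beam,knob,oval] C=[hinge,grate]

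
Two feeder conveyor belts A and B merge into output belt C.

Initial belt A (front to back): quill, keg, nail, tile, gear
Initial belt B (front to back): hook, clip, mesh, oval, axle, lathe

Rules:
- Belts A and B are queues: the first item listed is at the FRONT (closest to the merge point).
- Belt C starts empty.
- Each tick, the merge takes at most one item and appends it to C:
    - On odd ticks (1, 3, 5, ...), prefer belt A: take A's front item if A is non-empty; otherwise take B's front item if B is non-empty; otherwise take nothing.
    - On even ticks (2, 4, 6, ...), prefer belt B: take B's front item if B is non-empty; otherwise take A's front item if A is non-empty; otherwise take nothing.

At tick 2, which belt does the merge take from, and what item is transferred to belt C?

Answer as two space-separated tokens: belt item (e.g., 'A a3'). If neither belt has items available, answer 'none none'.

Tick 1: prefer A, take quill from A; A=[keg,nail,tile,gear] B=[hook,clip,mesh,oval,axle,lathe] C=[quill]
Tick 2: prefer B, take hook from B; A=[keg,nail,tile,gear] B=[clip,mesh,oval,axle,lathe] C=[quill,hook]

Answer: B hook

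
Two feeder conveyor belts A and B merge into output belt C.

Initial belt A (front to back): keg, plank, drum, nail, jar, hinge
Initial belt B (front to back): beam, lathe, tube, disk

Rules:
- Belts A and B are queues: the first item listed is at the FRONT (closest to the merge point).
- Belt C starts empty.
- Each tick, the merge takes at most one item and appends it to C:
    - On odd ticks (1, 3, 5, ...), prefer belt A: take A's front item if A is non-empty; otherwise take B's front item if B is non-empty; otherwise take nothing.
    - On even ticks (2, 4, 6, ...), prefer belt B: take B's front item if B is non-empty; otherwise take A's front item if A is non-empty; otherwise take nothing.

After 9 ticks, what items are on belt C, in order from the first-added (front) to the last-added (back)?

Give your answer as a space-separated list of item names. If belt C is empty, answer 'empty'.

Answer: keg beam plank lathe drum tube nail disk jar

Derivation:
Tick 1: prefer A, take keg from A; A=[plank,drum,nail,jar,hinge] B=[beam,lathe,tube,disk] C=[keg]
Tick 2: prefer B, take beam from B; A=[plank,drum,nail,jar,hinge] B=[lathe,tube,disk] C=[keg,beam]
Tick 3: prefer A, take plank from A; A=[drum,nail,jar,hinge] B=[lathe,tube,disk] C=[keg,beam,plank]
Tick 4: prefer B, take lathe from B; A=[drum,nail,jar,hinge] B=[tube,disk] C=[keg,beam,plank,lathe]
Tick 5: prefer A, take drum from A; A=[nail,jar,hinge] B=[tube,disk] C=[keg,beam,plank,lathe,drum]
Tick 6: prefer B, take tube from B; A=[nail,jar,hinge] B=[disk] C=[keg,beam,plank,lathe,drum,tube]
Tick 7: prefer A, take nail from A; A=[jar,hinge] B=[disk] C=[keg,beam,plank,lathe,drum,tube,nail]
Tick 8: prefer B, take disk from B; A=[jar,hinge] B=[-] C=[keg,beam,plank,lathe,drum,tube,nail,disk]
Tick 9: prefer A, take jar from A; A=[hinge] B=[-] C=[keg,beam,plank,lathe,drum,tube,nail,disk,jar]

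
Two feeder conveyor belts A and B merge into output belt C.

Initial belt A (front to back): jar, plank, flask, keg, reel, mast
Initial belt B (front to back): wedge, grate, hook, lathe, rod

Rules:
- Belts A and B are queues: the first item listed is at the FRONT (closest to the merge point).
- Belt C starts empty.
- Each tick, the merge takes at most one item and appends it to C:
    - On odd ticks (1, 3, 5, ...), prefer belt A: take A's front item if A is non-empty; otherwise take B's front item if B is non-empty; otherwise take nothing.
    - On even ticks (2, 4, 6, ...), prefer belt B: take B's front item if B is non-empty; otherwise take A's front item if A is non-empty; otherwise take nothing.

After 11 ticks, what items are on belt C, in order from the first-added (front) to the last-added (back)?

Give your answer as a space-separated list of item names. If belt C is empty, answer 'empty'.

Tick 1: prefer A, take jar from A; A=[plank,flask,keg,reel,mast] B=[wedge,grate,hook,lathe,rod] C=[jar]
Tick 2: prefer B, take wedge from B; A=[plank,flask,keg,reel,mast] B=[grate,hook,lathe,rod] C=[jar,wedge]
Tick 3: prefer A, take plank from A; A=[flask,keg,reel,mast] B=[grate,hook,lathe,rod] C=[jar,wedge,plank]
Tick 4: prefer B, take grate from B; A=[flask,keg,reel,mast] B=[hook,lathe,rod] C=[jar,wedge,plank,grate]
Tick 5: prefer A, take flask from A; A=[keg,reel,mast] B=[hook,lathe,rod] C=[jar,wedge,plank,grate,flask]
Tick 6: prefer B, take hook from B; A=[keg,reel,mast] B=[lathe,rod] C=[jar,wedge,plank,grate,flask,hook]
Tick 7: prefer A, take keg from A; A=[reel,mast] B=[lathe,rod] C=[jar,wedge,plank,grate,flask,hook,keg]
Tick 8: prefer B, take lathe from B; A=[reel,mast] B=[rod] C=[jar,wedge,plank,grate,flask,hook,keg,lathe]
Tick 9: prefer A, take reel from A; A=[mast] B=[rod] C=[jar,wedge,plank,grate,flask,hook,keg,lathe,reel]
Tick 10: prefer B, take rod from B; A=[mast] B=[-] C=[jar,wedge,plank,grate,flask,hook,keg,lathe,reel,rod]
Tick 11: prefer A, take mast from A; A=[-] B=[-] C=[jar,wedge,plank,grate,flask,hook,keg,lathe,reel,rod,mast]

Answer: jar wedge plank grate flask hook keg lathe reel rod mast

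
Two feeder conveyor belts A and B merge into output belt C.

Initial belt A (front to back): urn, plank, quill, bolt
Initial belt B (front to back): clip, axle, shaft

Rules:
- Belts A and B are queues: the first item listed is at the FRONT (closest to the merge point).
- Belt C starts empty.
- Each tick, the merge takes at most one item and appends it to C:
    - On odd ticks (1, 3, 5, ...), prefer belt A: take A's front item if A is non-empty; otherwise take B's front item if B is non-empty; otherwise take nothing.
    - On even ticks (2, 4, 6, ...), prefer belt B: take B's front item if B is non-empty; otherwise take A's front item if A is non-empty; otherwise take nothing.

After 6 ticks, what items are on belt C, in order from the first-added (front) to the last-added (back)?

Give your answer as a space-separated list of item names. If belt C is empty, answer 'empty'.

Tick 1: prefer A, take urn from A; A=[plank,quill,bolt] B=[clip,axle,shaft] C=[urn]
Tick 2: prefer B, take clip from B; A=[plank,quill,bolt] B=[axle,shaft] C=[urn,clip]
Tick 3: prefer A, take plank from A; A=[quill,bolt] B=[axle,shaft] C=[urn,clip,plank]
Tick 4: prefer B, take axle from B; A=[quill,bolt] B=[shaft] C=[urn,clip,plank,axle]
Tick 5: prefer A, take quill from A; A=[bolt] B=[shaft] C=[urn,clip,plank,axle,quill]
Tick 6: prefer B, take shaft from B; A=[bolt] B=[-] C=[urn,clip,plank,axle,quill,shaft]

Answer: urn clip plank axle quill shaft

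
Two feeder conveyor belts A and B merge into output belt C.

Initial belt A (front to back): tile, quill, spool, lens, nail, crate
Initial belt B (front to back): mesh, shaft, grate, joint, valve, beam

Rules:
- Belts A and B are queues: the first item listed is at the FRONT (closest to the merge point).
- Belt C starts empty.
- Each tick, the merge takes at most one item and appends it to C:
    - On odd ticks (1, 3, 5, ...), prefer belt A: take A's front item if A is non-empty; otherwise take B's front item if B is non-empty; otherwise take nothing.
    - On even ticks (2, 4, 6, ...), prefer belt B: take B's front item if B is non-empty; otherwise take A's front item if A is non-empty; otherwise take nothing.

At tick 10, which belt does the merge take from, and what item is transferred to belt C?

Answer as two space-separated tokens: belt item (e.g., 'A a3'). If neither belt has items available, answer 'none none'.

Tick 1: prefer A, take tile from A; A=[quill,spool,lens,nail,crate] B=[mesh,shaft,grate,joint,valve,beam] C=[tile]
Tick 2: prefer B, take mesh from B; A=[quill,spool,lens,nail,crate] B=[shaft,grate,joint,valve,beam] C=[tile,mesh]
Tick 3: prefer A, take quill from A; A=[spool,lens,nail,crate] B=[shaft,grate,joint,valve,beam] C=[tile,mesh,quill]
Tick 4: prefer B, take shaft from B; A=[spool,lens,nail,crate] B=[grate,joint,valve,beam] C=[tile,mesh,quill,shaft]
Tick 5: prefer A, take spool from A; A=[lens,nail,crate] B=[grate,joint,valve,beam] C=[tile,mesh,quill,shaft,spool]
Tick 6: prefer B, take grate from B; A=[lens,nail,crate] B=[joint,valve,beam] C=[tile,mesh,quill,shaft,spool,grate]
Tick 7: prefer A, take lens from A; A=[nail,crate] B=[joint,valve,beam] C=[tile,mesh,quill,shaft,spool,grate,lens]
Tick 8: prefer B, take joint from B; A=[nail,crate] B=[valve,beam] C=[tile,mesh,quill,shaft,spool,grate,lens,joint]
Tick 9: prefer A, take nail from A; A=[crate] B=[valve,beam] C=[tile,mesh,quill,shaft,spool,grate,lens,joint,nail]
Tick 10: prefer B, take valve from B; A=[crate] B=[beam] C=[tile,mesh,quill,shaft,spool,grate,lens,joint,nail,valve]

Answer: B valve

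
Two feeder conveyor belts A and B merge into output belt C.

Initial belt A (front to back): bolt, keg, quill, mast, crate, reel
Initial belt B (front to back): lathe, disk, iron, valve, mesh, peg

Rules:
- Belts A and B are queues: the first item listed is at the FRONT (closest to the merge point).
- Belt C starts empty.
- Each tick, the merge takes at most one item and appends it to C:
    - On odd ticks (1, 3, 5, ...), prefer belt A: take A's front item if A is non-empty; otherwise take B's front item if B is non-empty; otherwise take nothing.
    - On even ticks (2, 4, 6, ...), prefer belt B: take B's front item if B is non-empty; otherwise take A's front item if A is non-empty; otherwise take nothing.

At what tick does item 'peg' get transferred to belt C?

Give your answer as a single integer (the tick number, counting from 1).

Answer: 12

Derivation:
Tick 1: prefer A, take bolt from A; A=[keg,quill,mast,crate,reel] B=[lathe,disk,iron,valve,mesh,peg] C=[bolt]
Tick 2: prefer B, take lathe from B; A=[keg,quill,mast,crate,reel] B=[disk,iron,valve,mesh,peg] C=[bolt,lathe]
Tick 3: prefer A, take keg from A; A=[quill,mast,crate,reel] B=[disk,iron,valve,mesh,peg] C=[bolt,lathe,keg]
Tick 4: prefer B, take disk from B; A=[quill,mast,crate,reel] B=[iron,valve,mesh,peg] C=[bolt,lathe,keg,disk]
Tick 5: prefer A, take quill from A; A=[mast,crate,reel] B=[iron,valve,mesh,peg] C=[bolt,lathe,keg,disk,quill]
Tick 6: prefer B, take iron from B; A=[mast,crate,reel] B=[valve,mesh,peg] C=[bolt,lathe,keg,disk,quill,iron]
Tick 7: prefer A, take mast from A; A=[crate,reel] B=[valve,mesh,peg] C=[bolt,lathe,keg,disk,quill,iron,mast]
Tick 8: prefer B, take valve from B; A=[crate,reel] B=[mesh,peg] C=[bolt,lathe,keg,disk,quill,iron,mast,valve]
Tick 9: prefer A, take crate from A; A=[reel] B=[mesh,peg] C=[bolt,lathe,keg,disk,quill,iron,mast,valve,crate]
Tick 10: prefer B, take mesh from B; A=[reel] B=[peg] C=[bolt,lathe,keg,disk,quill,iron,mast,valve,crate,mesh]
Tick 11: prefer A, take reel from A; A=[-] B=[peg] C=[bolt,lathe,keg,disk,quill,iron,mast,valve,crate,mesh,reel]
Tick 12: prefer B, take peg from B; A=[-] B=[-] C=[bolt,lathe,keg,disk,quill,iron,mast,valve,crate,mesh,reel,peg]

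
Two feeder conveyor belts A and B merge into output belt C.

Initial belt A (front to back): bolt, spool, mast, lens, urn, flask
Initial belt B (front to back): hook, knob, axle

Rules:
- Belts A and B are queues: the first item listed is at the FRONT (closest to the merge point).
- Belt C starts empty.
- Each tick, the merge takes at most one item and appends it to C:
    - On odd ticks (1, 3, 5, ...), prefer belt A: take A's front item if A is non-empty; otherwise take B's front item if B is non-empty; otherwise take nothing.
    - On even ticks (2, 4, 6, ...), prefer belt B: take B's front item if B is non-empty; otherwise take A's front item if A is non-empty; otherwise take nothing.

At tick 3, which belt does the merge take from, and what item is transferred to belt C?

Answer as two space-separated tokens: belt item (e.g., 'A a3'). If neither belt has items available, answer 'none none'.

Tick 1: prefer A, take bolt from A; A=[spool,mast,lens,urn,flask] B=[hook,knob,axle] C=[bolt]
Tick 2: prefer B, take hook from B; A=[spool,mast,lens,urn,flask] B=[knob,axle] C=[bolt,hook]
Tick 3: prefer A, take spool from A; A=[mast,lens,urn,flask] B=[knob,axle] C=[bolt,hook,spool]

Answer: A spool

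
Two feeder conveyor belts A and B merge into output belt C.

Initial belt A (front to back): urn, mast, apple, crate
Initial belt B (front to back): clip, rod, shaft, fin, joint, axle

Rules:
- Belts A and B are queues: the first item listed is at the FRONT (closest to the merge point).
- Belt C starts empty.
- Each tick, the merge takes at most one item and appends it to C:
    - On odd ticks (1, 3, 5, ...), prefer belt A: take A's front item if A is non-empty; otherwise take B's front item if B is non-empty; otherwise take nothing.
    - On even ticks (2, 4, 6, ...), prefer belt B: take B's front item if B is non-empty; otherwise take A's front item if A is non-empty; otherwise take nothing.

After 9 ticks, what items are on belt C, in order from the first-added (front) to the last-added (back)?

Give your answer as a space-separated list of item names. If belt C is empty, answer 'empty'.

Tick 1: prefer A, take urn from A; A=[mast,apple,crate] B=[clip,rod,shaft,fin,joint,axle] C=[urn]
Tick 2: prefer B, take clip from B; A=[mast,apple,crate] B=[rod,shaft,fin,joint,axle] C=[urn,clip]
Tick 3: prefer A, take mast from A; A=[apple,crate] B=[rod,shaft,fin,joint,axle] C=[urn,clip,mast]
Tick 4: prefer B, take rod from B; A=[apple,crate] B=[shaft,fin,joint,axle] C=[urn,clip,mast,rod]
Tick 5: prefer A, take apple from A; A=[crate] B=[shaft,fin,joint,axle] C=[urn,clip,mast,rod,apple]
Tick 6: prefer B, take shaft from B; A=[crate] B=[fin,joint,axle] C=[urn,clip,mast,rod,apple,shaft]
Tick 7: prefer A, take crate from A; A=[-] B=[fin,joint,axle] C=[urn,clip,mast,rod,apple,shaft,crate]
Tick 8: prefer B, take fin from B; A=[-] B=[joint,axle] C=[urn,clip,mast,rod,apple,shaft,crate,fin]
Tick 9: prefer A, take joint from B; A=[-] B=[axle] C=[urn,clip,mast,rod,apple,shaft,crate,fin,joint]

Answer: urn clip mast rod apple shaft crate fin joint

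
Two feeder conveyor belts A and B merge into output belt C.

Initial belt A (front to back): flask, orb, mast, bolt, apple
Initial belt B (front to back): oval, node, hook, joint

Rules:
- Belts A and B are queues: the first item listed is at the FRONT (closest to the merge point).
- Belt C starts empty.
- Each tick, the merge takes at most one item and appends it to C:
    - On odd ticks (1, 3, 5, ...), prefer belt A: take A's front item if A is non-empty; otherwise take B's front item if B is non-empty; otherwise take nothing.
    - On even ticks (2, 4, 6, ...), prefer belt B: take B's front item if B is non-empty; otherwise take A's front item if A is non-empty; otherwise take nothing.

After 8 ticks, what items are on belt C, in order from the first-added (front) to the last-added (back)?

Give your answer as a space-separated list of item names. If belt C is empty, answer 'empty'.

Tick 1: prefer A, take flask from A; A=[orb,mast,bolt,apple] B=[oval,node,hook,joint] C=[flask]
Tick 2: prefer B, take oval from B; A=[orb,mast,bolt,apple] B=[node,hook,joint] C=[flask,oval]
Tick 3: prefer A, take orb from A; A=[mast,bolt,apple] B=[node,hook,joint] C=[flask,oval,orb]
Tick 4: prefer B, take node from B; A=[mast,bolt,apple] B=[hook,joint] C=[flask,oval,orb,node]
Tick 5: prefer A, take mast from A; A=[bolt,apple] B=[hook,joint] C=[flask,oval,orb,node,mast]
Tick 6: prefer B, take hook from B; A=[bolt,apple] B=[joint] C=[flask,oval,orb,node,mast,hook]
Tick 7: prefer A, take bolt from A; A=[apple] B=[joint] C=[flask,oval,orb,node,mast,hook,bolt]
Tick 8: prefer B, take joint from B; A=[apple] B=[-] C=[flask,oval,orb,node,mast,hook,bolt,joint]

Answer: flask oval orb node mast hook bolt joint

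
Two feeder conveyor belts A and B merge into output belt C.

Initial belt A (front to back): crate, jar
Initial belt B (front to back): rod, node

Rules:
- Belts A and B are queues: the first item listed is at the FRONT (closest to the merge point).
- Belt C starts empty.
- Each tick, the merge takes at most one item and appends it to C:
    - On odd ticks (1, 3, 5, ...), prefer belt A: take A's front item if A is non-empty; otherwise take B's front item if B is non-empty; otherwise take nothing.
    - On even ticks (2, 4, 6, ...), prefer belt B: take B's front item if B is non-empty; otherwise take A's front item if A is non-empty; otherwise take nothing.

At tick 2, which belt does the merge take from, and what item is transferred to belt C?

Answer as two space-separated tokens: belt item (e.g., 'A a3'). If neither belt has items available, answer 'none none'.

Tick 1: prefer A, take crate from A; A=[jar] B=[rod,node] C=[crate]
Tick 2: prefer B, take rod from B; A=[jar] B=[node] C=[crate,rod]

Answer: B rod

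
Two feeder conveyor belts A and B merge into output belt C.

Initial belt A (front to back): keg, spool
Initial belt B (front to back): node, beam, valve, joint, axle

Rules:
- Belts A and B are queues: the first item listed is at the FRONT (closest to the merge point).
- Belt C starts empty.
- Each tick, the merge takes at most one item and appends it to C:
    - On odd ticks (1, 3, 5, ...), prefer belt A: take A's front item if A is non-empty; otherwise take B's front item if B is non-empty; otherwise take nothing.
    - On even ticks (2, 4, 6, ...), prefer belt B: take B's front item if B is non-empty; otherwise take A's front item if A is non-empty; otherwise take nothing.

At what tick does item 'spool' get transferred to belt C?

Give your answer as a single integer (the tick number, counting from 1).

Answer: 3

Derivation:
Tick 1: prefer A, take keg from A; A=[spool] B=[node,beam,valve,joint,axle] C=[keg]
Tick 2: prefer B, take node from B; A=[spool] B=[beam,valve,joint,axle] C=[keg,node]
Tick 3: prefer A, take spool from A; A=[-] B=[beam,valve,joint,axle] C=[keg,node,spool]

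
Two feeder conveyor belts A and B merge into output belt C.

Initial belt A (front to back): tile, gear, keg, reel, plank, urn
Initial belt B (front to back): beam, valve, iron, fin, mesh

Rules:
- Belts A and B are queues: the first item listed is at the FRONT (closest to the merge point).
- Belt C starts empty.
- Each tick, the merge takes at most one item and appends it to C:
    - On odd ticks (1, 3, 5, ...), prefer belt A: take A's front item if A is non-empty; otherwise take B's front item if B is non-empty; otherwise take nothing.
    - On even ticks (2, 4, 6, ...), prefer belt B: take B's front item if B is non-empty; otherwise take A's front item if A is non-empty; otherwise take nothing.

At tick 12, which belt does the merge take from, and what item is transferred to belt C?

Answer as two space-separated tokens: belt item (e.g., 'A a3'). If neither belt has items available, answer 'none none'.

Answer: none none

Derivation:
Tick 1: prefer A, take tile from A; A=[gear,keg,reel,plank,urn] B=[beam,valve,iron,fin,mesh] C=[tile]
Tick 2: prefer B, take beam from B; A=[gear,keg,reel,plank,urn] B=[valve,iron,fin,mesh] C=[tile,beam]
Tick 3: prefer A, take gear from A; A=[keg,reel,plank,urn] B=[valve,iron,fin,mesh] C=[tile,beam,gear]
Tick 4: prefer B, take valve from B; A=[keg,reel,plank,urn] B=[iron,fin,mesh] C=[tile,beam,gear,valve]
Tick 5: prefer A, take keg from A; A=[reel,plank,urn] B=[iron,fin,mesh] C=[tile,beam,gear,valve,keg]
Tick 6: prefer B, take iron from B; A=[reel,plank,urn] B=[fin,mesh] C=[tile,beam,gear,valve,keg,iron]
Tick 7: prefer A, take reel from A; A=[plank,urn] B=[fin,mesh] C=[tile,beam,gear,valve,keg,iron,reel]
Tick 8: prefer B, take fin from B; A=[plank,urn] B=[mesh] C=[tile,beam,gear,valve,keg,iron,reel,fin]
Tick 9: prefer A, take plank from A; A=[urn] B=[mesh] C=[tile,beam,gear,valve,keg,iron,reel,fin,plank]
Tick 10: prefer B, take mesh from B; A=[urn] B=[-] C=[tile,beam,gear,valve,keg,iron,reel,fin,plank,mesh]
Tick 11: prefer A, take urn from A; A=[-] B=[-] C=[tile,beam,gear,valve,keg,iron,reel,fin,plank,mesh,urn]
Tick 12: prefer B, both empty, nothing taken; A=[-] B=[-] C=[tile,beam,gear,valve,keg,iron,reel,fin,plank,mesh,urn]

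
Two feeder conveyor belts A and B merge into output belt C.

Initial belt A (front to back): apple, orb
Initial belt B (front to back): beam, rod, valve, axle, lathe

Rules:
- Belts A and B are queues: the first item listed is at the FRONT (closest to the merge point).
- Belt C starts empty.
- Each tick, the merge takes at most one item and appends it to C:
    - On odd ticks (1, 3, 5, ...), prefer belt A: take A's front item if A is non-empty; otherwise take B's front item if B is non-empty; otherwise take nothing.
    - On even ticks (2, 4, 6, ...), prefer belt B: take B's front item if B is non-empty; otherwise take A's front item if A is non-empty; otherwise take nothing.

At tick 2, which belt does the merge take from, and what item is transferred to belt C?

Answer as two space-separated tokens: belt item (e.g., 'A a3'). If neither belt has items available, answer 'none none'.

Tick 1: prefer A, take apple from A; A=[orb] B=[beam,rod,valve,axle,lathe] C=[apple]
Tick 2: prefer B, take beam from B; A=[orb] B=[rod,valve,axle,lathe] C=[apple,beam]

Answer: B beam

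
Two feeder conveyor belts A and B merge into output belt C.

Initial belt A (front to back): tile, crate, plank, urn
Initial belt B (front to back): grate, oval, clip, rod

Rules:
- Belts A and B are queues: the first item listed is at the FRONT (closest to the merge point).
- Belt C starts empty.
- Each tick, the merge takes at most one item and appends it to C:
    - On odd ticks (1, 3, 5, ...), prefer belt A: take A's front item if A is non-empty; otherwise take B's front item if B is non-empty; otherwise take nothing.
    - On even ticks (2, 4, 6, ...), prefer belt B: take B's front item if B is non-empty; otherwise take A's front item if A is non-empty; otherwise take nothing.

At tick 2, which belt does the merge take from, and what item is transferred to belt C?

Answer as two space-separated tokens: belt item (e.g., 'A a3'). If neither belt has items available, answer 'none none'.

Tick 1: prefer A, take tile from A; A=[crate,plank,urn] B=[grate,oval,clip,rod] C=[tile]
Tick 2: prefer B, take grate from B; A=[crate,plank,urn] B=[oval,clip,rod] C=[tile,grate]

Answer: B grate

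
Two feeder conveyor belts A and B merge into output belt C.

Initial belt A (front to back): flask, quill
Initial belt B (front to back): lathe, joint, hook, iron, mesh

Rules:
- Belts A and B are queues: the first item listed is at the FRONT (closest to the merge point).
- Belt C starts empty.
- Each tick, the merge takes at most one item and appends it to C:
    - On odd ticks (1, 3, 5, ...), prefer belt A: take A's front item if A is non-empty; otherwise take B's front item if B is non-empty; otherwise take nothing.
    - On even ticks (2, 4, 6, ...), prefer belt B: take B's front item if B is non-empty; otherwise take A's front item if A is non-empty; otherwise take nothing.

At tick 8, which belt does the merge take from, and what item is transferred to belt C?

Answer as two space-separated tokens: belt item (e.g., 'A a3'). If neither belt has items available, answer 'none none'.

Answer: none none

Derivation:
Tick 1: prefer A, take flask from A; A=[quill] B=[lathe,joint,hook,iron,mesh] C=[flask]
Tick 2: prefer B, take lathe from B; A=[quill] B=[joint,hook,iron,mesh] C=[flask,lathe]
Tick 3: prefer A, take quill from A; A=[-] B=[joint,hook,iron,mesh] C=[flask,lathe,quill]
Tick 4: prefer B, take joint from B; A=[-] B=[hook,iron,mesh] C=[flask,lathe,quill,joint]
Tick 5: prefer A, take hook from B; A=[-] B=[iron,mesh] C=[flask,lathe,quill,joint,hook]
Tick 6: prefer B, take iron from B; A=[-] B=[mesh] C=[flask,lathe,quill,joint,hook,iron]
Tick 7: prefer A, take mesh from B; A=[-] B=[-] C=[flask,lathe,quill,joint,hook,iron,mesh]
Tick 8: prefer B, both empty, nothing taken; A=[-] B=[-] C=[flask,lathe,quill,joint,hook,iron,mesh]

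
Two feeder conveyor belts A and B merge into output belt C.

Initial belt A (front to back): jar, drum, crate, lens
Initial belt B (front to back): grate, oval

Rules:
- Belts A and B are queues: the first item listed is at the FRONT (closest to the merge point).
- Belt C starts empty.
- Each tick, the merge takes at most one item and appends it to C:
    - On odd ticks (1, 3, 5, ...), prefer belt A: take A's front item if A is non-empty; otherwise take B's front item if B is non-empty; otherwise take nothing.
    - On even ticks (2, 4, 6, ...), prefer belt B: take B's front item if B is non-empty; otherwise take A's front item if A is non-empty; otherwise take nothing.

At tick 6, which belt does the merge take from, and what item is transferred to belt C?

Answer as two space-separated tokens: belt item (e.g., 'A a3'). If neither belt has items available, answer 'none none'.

Answer: A lens

Derivation:
Tick 1: prefer A, take jar from A; A=[drum,crate,lens] B=[grate,oval] C=[jar]
Tick 2: prefer B, take grate from B; A=[drum,crate,lens] B=[oval] C=[jar,grate]
Tick 3: prefer A, take drum from A; A=[crate,lens] B=[oval] C=[jar,grate,drum]
Tick 4: prefer B, take oval from B; A=[crate,lens] B=[-] C=[jar,grate,drum,oval]
Tick 5: prefer A, take crate from A; A=[lens] B=[-] C=[jar,grate,drum,oval,crate]
Tick 6: prefer B, take lens from A; A=[-] B=[-] C=[jar,grate,drum,oval,crate,lens]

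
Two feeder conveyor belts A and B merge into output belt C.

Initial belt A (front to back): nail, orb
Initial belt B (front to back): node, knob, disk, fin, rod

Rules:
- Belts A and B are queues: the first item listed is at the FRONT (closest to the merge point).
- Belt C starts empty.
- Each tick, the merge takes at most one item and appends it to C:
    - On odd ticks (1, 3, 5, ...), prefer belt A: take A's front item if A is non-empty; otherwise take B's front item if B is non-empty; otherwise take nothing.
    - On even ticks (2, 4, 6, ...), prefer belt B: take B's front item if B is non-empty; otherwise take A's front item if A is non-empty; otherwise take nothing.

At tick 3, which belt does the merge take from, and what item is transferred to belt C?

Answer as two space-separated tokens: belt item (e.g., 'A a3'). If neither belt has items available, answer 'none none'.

Tick 1: prefer A, take nail from A; A=[orb] B=[node,knob,disk,fin,rod] C=[nail]
Tick 2: prefer B, take node from B; A=[orb] B=[knob,disk,fin,rod] C=[nail,node]
Tick 3: prefer A, take orb from A; A=[-] B=[knob,disk,fin,rod] C=[nail,node,orb]

Answer: A orb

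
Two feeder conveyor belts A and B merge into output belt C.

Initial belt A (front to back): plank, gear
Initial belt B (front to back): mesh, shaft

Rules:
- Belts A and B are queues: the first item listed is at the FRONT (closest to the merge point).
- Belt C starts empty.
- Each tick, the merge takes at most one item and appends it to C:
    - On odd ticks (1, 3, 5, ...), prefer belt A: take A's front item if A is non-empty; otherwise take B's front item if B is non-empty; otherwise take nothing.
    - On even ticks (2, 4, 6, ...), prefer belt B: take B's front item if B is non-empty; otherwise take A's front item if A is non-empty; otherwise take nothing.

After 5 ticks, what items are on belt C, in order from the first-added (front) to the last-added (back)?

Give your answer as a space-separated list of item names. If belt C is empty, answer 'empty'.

Tick 1: prefer A, take plank from A; A=[gear] B=[mesh,shaft] C=[plank]
Tick 2: prefer B, take mesh from B; A=[gear] B=[shaft] C=[plank,mesh]
Tick 3: prefer A, take gear from A; A=[-] B=[shaft] C=[plank,mesh,gear]
Tick 4: prefer B, take shaft from B; A=[-] B=[-] C=[plank,mesh,gear,shaft]
Tick 5: prefer A, both empty, nothing taken; A=[-] B=[-] C=[plank,mesh,gear,shaft]

Answer: plank mesh gear shaft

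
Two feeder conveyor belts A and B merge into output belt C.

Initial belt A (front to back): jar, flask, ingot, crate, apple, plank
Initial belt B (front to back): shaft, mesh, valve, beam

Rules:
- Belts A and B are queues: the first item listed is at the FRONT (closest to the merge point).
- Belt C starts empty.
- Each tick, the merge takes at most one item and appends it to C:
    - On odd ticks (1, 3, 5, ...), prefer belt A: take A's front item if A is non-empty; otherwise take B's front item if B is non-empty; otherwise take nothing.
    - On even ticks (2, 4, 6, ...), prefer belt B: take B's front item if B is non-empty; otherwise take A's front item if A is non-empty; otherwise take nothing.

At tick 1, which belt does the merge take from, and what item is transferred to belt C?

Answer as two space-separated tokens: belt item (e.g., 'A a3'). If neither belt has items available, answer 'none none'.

Answer: A jar

Derivation:
Tick 1: prefer A, take jar from A; A=[flask,ingot,crate,apple,plank] B=[shaft,mesh,valve,beam] C=[jar]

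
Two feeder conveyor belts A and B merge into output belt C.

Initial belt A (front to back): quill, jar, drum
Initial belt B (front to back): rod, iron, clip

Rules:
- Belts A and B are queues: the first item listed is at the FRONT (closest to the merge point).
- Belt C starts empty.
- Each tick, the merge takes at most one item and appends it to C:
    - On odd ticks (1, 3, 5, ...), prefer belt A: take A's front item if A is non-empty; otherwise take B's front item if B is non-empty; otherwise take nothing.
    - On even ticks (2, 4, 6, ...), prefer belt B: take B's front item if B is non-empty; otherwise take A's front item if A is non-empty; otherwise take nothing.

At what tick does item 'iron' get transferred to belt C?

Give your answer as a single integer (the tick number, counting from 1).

Answer: 4

Derivation:
Tick 1: prefer A, take quill from A; A=[jar,drum] B=[rod,iron,clip] C=[quill]
Tick 2: prefer B, take rod from B; A=[jar,drum] B=[iron,clip] C=[quill,rod]
Tick 3: prefer A, take jar from A; A=[drum] B=[iron,clip] C=[quill,rod,jar]
Tick 4: prefer B, take iron from B; A=[drum] B=[clip] C=[quill,rod,jar,iron]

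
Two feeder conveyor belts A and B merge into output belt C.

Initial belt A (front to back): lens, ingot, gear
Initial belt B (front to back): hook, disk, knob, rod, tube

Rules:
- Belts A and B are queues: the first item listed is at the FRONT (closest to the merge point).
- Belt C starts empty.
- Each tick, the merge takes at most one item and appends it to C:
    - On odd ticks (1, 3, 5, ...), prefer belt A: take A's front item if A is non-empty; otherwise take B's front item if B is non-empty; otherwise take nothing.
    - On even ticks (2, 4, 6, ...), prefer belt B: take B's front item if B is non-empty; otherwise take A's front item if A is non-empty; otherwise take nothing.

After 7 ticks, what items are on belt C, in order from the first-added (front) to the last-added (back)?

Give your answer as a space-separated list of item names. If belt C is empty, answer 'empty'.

Answer: lens hook ingot disk gear knob rod

Derivation:
Tick 1: prefer A, take lens from A; A=[ingot,gear] B=[hook,disk,knob,rod,tube] C=[lens]
Tick 2: prefer B, take hook from B; A=[ingot,gear] B=[disk,knob,rod,tube] C=[lens,hook]
Tick 3: prefer A, take ingot from A; A=[gear] B=[disk,knob,rod,tube] C=[lens,hook,ingot]
Tick 4: prefer B, take disk from B; A=[gear] B=[knob,rod,tube] C=[lens,hook,ingot,disk]
Tick 5: prefer A, take gear from A; A=[-] B=[knob,rod,tube] C=[lens,hook,ingot,disk,gear]
Tick 6: prefer B, take knob from B; A=[-] B=[rod,tube] C=[lens,hook,ingot,disk,gear,knob]
Tick 7: prefer A, take rod from B; A=[-] B=[tube] C=[lens,hook,ingot,disk,gear,knob,rod]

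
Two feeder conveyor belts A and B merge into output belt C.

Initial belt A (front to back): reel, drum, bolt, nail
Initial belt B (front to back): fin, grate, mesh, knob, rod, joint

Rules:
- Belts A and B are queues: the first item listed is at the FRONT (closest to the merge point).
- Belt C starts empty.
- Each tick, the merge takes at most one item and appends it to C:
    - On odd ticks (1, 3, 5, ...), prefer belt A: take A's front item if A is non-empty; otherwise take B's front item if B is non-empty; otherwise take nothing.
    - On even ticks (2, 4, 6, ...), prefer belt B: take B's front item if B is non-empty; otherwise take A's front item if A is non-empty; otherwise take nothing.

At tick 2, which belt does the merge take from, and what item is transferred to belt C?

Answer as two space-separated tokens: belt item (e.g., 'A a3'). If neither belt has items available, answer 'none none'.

Tick 1: prefer A, take reel from A; A=[drum,bolt,nail] B=[fin,grate,mesh,knob,rod,joint] C=[reel]
Tick 2: prefer B, take fin from B; A=[drum,bolt,nail] B=[grate,mesh,knob,rod,joint] C=[reel,fin]

Answer: B fin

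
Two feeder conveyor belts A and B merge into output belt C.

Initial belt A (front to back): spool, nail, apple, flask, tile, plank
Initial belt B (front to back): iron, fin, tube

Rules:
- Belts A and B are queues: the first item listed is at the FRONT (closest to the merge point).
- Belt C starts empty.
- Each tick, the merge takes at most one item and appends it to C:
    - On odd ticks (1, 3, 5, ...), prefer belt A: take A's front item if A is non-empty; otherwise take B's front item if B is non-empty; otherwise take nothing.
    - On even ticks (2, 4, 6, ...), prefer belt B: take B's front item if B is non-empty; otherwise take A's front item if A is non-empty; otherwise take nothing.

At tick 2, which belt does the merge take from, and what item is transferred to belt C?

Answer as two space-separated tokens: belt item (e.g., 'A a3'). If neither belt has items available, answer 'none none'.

Tick 1: prefer A, take spool from A; A=[nail,apple,flask,tile,plank] B=[iron,fin,tube] C=[spool]
Tick 2: prefer B, take iron from B; A=[nail,apple,flask,tile,plank] B=[fin,tube] C=[spool,iron]

Answer: B iron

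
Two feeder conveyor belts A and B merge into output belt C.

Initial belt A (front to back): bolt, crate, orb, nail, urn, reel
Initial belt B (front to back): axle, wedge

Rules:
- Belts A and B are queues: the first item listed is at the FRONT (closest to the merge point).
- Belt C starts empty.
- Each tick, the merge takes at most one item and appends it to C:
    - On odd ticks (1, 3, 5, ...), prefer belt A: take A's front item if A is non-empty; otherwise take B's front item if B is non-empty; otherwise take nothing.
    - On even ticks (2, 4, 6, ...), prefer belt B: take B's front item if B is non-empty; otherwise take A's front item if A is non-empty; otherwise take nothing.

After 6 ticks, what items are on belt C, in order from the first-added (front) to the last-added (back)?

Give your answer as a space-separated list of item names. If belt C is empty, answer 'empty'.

Answer: bolt axle crate wedge orb nail

Derivation:
Tick 1: prefer A, take bolt from A; A=[crate,orb,nail,urn,reel] B=[axle,wedge] C=[bolt]
Tick 2: prefer B, take axle from B; A=[crate,orb,nail,urn,reel] B=[wedge] C=[bolt,axle]
Tick 3: prefer A, take crate from A; A=[orb,nail,urn,reel] B=[wedge] C=[bolt,axle,crate]
Tick 4: prefer B, take wedge from B; A=[orb,nail,urn,reel] B=[-] C=[bolt,axle,crate,wedge]
Tick 5: prefer A, take orb from A; A=[nail,urn,reel] B=[-] C=[bolt,axle,crate,wedge,orb]
Tick 6: prefer B, take nail from A; A=[urn,reel] B=[-] C=[bolt,axle,crate,wedge,orb,nail]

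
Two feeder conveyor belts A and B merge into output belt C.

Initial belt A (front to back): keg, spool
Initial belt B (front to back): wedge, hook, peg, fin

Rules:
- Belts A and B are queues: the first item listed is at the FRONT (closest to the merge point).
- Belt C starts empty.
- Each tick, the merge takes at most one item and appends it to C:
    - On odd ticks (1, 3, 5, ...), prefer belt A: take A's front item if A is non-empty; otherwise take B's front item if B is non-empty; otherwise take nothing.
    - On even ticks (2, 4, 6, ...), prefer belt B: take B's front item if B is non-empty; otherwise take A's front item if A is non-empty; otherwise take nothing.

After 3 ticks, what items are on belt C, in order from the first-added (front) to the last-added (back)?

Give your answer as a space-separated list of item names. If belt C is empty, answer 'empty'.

Tick 1: prefer A, take keg from A; A=[spool] B=[wedge,hook,peg,fin] C=[keg]
Tick 2: prefer B, take wedge from B; A=[spool] B=[hook,peg,fin] C=[keg,wedge]
Tick 3: prefer A, take spool from A; A=[-] B=[hook,peg,fin] C=[keg,wedge,spool]

Answer: keg wedge spool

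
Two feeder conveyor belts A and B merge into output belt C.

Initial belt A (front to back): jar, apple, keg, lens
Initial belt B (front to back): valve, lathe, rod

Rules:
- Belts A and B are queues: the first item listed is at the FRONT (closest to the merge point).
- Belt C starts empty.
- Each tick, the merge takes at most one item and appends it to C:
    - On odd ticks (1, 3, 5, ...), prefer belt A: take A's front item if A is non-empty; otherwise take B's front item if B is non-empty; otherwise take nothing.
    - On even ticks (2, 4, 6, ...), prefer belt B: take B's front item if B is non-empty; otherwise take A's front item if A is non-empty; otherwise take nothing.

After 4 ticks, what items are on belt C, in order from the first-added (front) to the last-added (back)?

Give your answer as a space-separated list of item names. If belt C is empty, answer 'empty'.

Answer: jar valve apple lathe

Derivation:
Tick 1: prefer A, take jar from A; A=[apple,keg,lens] B=[valve,lathe,rod] C=[jar]
Tick 2: prefer B, take valve from B; A=[apple,keg,lens] B=[lathe,rod] C=[jar,valve]
Tick 3: prefer A, take apple from A; A=[keg,lens] B=[lathe,rod] C=[jar,valve,apple]
Tick 4: prefer B, take lathe from B; A=[keg,lens] B=[rod] C=[jar,valve,apple,lathe]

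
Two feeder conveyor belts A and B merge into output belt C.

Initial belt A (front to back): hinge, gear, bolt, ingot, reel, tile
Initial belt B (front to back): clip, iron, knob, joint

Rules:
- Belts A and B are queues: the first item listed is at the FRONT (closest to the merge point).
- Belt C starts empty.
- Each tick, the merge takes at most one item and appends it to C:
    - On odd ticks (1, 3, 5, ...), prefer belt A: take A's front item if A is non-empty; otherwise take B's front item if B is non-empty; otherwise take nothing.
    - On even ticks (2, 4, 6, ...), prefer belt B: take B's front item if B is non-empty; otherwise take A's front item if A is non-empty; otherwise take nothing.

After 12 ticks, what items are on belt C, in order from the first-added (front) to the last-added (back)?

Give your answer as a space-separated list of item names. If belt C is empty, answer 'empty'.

Answer: hinge clip gear iron bolt knob ingot joint reel tile

Derivation:
Tick 1: prefer A, take hinge from A; A=[gear,bolt,ingot,reel,tile] B=[clip,iron,knob,joint] C=[hinge]
Tick 2: prefer B, take clip from B; A=[gear,bolt,ingot,reel,tile] B=[iron,knob,joint] C=[hinge,clip]
Tick 3: prefer A, take gear from A; A=[bolt,ingot,reel,tile] B=[iron,knob,joint] C=[hinge,clip,gear]
Tick 4: prefer B, take iron from B; A=[bolt,ingot,reel,tile] B=[knob,joint] C=[hinge,clip,gear,iron]
Tick 5: prefer A, take bolt from A; A=[ingot,reel,tile] B=[knob,joint] C=[hinge,clip,gear,iron,bolt]
Tick 6: prefer B, take knob from B; A=[ingot,reel,tile] B=[joint] C=[hinge,clip,gear,iron,bolt,knob]
Tick 7: prefer A, take ingot from A; A=[reel,tile] B=[joint] C=[hinge,clip,gear,iron,bolt,knob,ingot]
Tick 8: prefer B, take joint from B; A=[reel,tile] B=[-] C=[hinge,clip,gear,iron,bolt,knob,ingot,joint]
Tick 9: prefer A, take reel from A; A=[tile] B=[-] C=[hinge,clip,gear,iron,bolt,knob,ingot,joint,reel]
Tick 10: prefer B, take tile from A; A=[-] B=[-] C=[hinge,clip,gear,iron,bolt,knob,ingot,joint,reel,tile]
Tick 11: prefer A, both empty, nothing taken; A=[-] B=[-] C=[hinge,clip,gear,iron,bolt,knob,ingot,joint,reel,tile]
Tick 12: prefer B, both empty, nothing taken; A=[-] B=[-] C=[hinge,clip,gear,iron,bolt,knob,ingot,joint,reel,tile]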